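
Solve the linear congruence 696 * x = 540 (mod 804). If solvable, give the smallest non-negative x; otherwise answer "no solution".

62

First find gcd(696, 804):
804 = 1·696 + 108
696 = 6·108 + 48
108 = 2·48 + 12
48 = 4·12 + 0
gcd = 12 and 12 | 540, so solutions exist. Divide through by 12: 58x ≡ 45 (mod 67).
Now find 58⁻¹ mod 67:
67 = 1·58 + 9
58 = 6·9 + 4
9 = 2·4 + 1
4 = 4·1 + 0
Back-substitute:
1 = 9 − 2·4
1 = −2·58 + 13·9
1 = 13·67 − 15·58
So 58·(-15) ≡ 1 (mod 67), i.e. 58⁻¹ ≡ 52.
Then x ≡ 52·45 ≡ 62 (mod 67); the smallest non-negative solution is x = 62.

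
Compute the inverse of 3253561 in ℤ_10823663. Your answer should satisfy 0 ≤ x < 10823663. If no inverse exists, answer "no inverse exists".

Apply the Euclidean algorithm to 10823663 and 3253561:
10823663 = 3·3253561 + 1062980
3253561 = 3·1062980 + 64621
1062980 = 16·64621 + 29044
64621 = 2·29044 + 6533
29044 = 4·6533 + 2912
6533 = 2·2912 + 709
2912 = 4·709 + 76
709 = 9·76 + 25
76 = 3·25 + 1
25 = 25·1 + 0
The gcd is 1. Working backward:
1 = 76 − 3·25
1 = −3·709 + 28·76
1 = 28·2912 − 115·709
1 = −115·6533 + 258·2912
1 = 258·29044 − 1147·6533
1 = −1147·64621 + 2552·29044
1 = 2552·1062980 − 41979·64621
1 = −41979·3253561 + 128489·1062980
1 = 128489·10823663 − 427446·3253561
So 3253561·(-427446) ≡ 1 (mod 10823663), and -427446 ≡ 10396217 (mod 10823663).

10396217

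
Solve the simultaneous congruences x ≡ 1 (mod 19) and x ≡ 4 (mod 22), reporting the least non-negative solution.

400

Write x = 1 + 19·k. Then 19·k ≡ 4 − 1 ≡ 3 (mod 22).
Need 19⁻¹ mod 22. Extended Euclid on (22, 19):
22 = 1·19 + 3
19 = 6·3 + 1
3 = 3·1 + 0
Back-substitute:
1 = 19 − 6·3
1 = −6·22 + 7·19
19⁻¹ ≡ 7 (mod 22), so k ≡ 7·3 ≡ 21 (mod 22).
x = 1 + 19·21 = 400.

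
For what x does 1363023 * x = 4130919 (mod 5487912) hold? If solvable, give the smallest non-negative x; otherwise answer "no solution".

First find gcd(1363023, 5487912):
5487912 = 4*1363023 + 35820
1363023 = 38*35820 + 1863
35820 = 19*1863 + 423
1863 = 4*423 + 171
423 = 2*171 + 81
171 = 2*81 + 9
81 = 9*9 + 0
gcd = 9 and 9 | 4130919, so solutions exist. Divide through by 9: 151447x ≡ 458991 (mod 609768).
Now find 151447⁻¹ mod 609768:
609768 = 4×151447 + 3980
151447 = 38×3980 + 207
3980 = 19×207 + 47
207 = 4×47 + 19
47 = 2×19 + 9
19 = 2×9 + 1
9 = 9×1 + 0
Back-substitute:
1 = 19 − 2·9
1 = −2·47 + 5·19
1 = 5·207 − 22·47
1 = −22·3980 + 423·207
1 = 423·151447 − 16096·3980
1 = −16096·609768 + 64807·151447
So 151447⁻¹ ≡ 64807 (mod 609768).
Then x ≡ 64807·458991 ≡ 127161 (mod 609768); the smallest non-negative solution is x = 127161.

127161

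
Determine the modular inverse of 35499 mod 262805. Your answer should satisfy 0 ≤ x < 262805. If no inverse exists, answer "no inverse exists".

gcd(262805, 35499) by repeated division:
262805 = 7·35499 + 14312
35499 = 2·14312 + 6875
14312 = 2·6875 + 562
6875 = 12·562 + 131
562 = 4·131 + 38
131 = 3·38 + 17
38 = 2·17 + 4
17 = 4·4 + 1
4 = 4·1 + 0
Since gcd(35499, 262805) = 1, back-substitute to write 1 as a combination:
1 = 17 − 4·4
1 = −4·38 + 9·17
1 = 9·131 − 31·38
1 = −31·562 + 133·131
1 = 133·6875 − 1627·562
1 = −1627·14312 + 3387·6875
1 = 3387·35499 − 8401·14312
1 = −8401·262805 + 62194·35499
So 35499·62194 ≡ 1 (mod 262805).

62194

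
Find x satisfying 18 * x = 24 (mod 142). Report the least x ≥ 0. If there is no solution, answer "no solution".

25

First find gcd(18, 142):
142 = 7*18 + 16
18 = 1*16 + 2
16 = 8*2 + 0
gcd = 2 and 2 | 24, so solutions exist. Divide through by 2: 9x ≡ 12 (mod 71).
Now find 9⁻¹ mod 71:
71 = 7*9 + 8
9 = 1*8 + 1
8 = 8*1 + 0
Back-substitute:
1 = 9 − 8
1 = −71 + 8·9
So 9⁻¹ ≡ 8 (mod 71).
Then x ≡ 8·12 ≡ 25 (mod 71); the smallest non-negative solution is x = 25.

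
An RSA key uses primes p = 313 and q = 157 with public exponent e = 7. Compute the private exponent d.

41719

φ(n) = (p−1)(q−1) = 312·156 = 48672.
Need d with 7·d ≡ 1 (mod 48672). Apply the extended Euclidean algorithm:
48672 = 6953*7 + 1
7 = 7*1 + 0
Back-substitute:
1 = 48672 − 6953·7
So 7·(-6953) ≡ 1 (mod 48672), hence d ≡ -6953 ≡ 41719 (mod 48672).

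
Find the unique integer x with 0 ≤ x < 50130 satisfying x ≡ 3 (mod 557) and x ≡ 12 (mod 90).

Write x = 3 + 557·k. Then 557·k ≡ 12 − 3 ≡ 9 (mod 90).
Need 557⁻¹ mod 90. Extended Euclid on (90, 17):
90 = 5·17 + 5
17 = 3·5 + 2
5 = 2·2 + 1
2 = 2·1 + 0
Back-substitute:
1 = 5 − 2·2
1 = −2·17 + 7·5
1 = 7·90 − 37·17
557⁻¹ ≡ 53 (mod 90), so k ≡ 53·9 ≡ 27 (mod 90).
x = 3 + 557·27 = 15042.

15042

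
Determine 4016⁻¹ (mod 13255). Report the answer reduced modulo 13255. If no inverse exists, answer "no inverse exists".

gcd(13255, 4016) by repeated division:
13255 = 3·4016 + 1207
4016 = 3·1207 + 395
1207 = 3·395 + 22
395 = 17·22 + 21
22 = 1·21 + 1
21 = 21·1 + 0
The gcd is 1. Working backward:
1 = 22 − 21
1 = −395 + 18·22
1 = 18·1207 − 55·395
1 = −55·4016 + 183·1207
1 = 183·13255 − 604·4016
Hence 4016⁻¹ ≡ -604 ≡ 12651 (mod 13255).

12651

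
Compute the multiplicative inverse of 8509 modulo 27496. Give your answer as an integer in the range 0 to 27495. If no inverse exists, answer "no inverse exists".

Apply the Euclidean algorithm to 27496 and 8509:
27496 = 3·8509 + 1969
8509 = 4·1969 + 633
1969 = 3·633 + 70
633 = 9·70 + 3
70 = 23·3 + 1
3 = 3·1 + 0
The gcd is 1. Working backward:
1 = 70 − 23·3
1 = −23·633 + 208·70
1 = 208·1969 − 647·633
1 = −647·8509 + 2796·1969
1 = 2796·27496 − 9035·8509
Thus 8509·(-9035) ≡ 1 (mod 27496); reducing, -9035 mod 27496 = 18461.

18461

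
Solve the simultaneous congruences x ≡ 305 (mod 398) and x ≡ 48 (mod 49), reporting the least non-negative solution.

Write x = 305 + 398·k. Then 398·k ≡ 48 − 305 ≡ 37 (mod 49).
Need 398⁻¹ mod 49. Extended Euclid on (49, 6):
49 = 8×6 + 1
6 = 6×1 + 0
Back-substitute:
1 = 49 − 8·6
398⁻¹ ≡ 41 (mod 49), so k ≡ 41·37 ≡ 47 (mod 49).
x = 305 + 398·47 = 19011.

19011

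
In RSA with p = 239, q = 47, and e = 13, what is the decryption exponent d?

5053

φ(n) = (p−1)(q−1) = 238·46 = 10948.
Need d with 13·d ≡ 1 (mod 10948). Apply the extended Euclidean algorithm:
10948 = 842*13 + 2
13 = 6*2 + 1
2 = 2*1 + 0
Back-substitute:
1 = 13 − 6·2
1 = −6·10948 + 5053·13
So 13·5053 ≡ 1 (mod 10948), hence d = 5053.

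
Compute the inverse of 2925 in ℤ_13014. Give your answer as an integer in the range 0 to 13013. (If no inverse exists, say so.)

Compute gcd(2925, 13014):
13014 = 4×2925 + 1314
2925 = 2×1314 + 297
1314 = 4×297 + 126
297 = 2×126 + 45
126 = 2×45 + 36
45 = 1×36 + 9
36 = 4×9 + 0
Since gcd = 9 > 1, 2925 is not a unit mod 13014.

no inverse exists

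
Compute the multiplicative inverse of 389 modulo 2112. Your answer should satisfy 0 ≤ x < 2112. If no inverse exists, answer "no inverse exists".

1037

gcd(2112, 389) by repeated division:
2112 = 5*389 + 167
389 = 2*167 + 55
167 = 3*55 + 2
55 = 27*2 + 1
2 = 2*1 + 0
gcd = 1, so the inverse exists. Back-substitute:
1 = 55 − 27·2
1 = −27·167 + 82·55
1 = 82·389 − 191·167
1 = −191·2112 + 1037·389
So 389·1037 ≡ 1 (mod 2112).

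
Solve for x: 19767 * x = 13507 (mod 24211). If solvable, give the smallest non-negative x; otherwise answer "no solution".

no solution

gcd(19767, 24211):
24211 = 1×19767 + 4444
19767 = 4×4444 + 1991
4444 = 2×1991 + 462
1991 = 4×462 + 143
462 = 3×143 + 33
143 = 4×33 + 11
33 = 3×11 + 0
gcd = 11, but 11 ∤ 13507, so the congruence has no solution.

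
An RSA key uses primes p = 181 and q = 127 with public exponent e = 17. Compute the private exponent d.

φ(n) = (p−1)(q−1) = 180·126 = 22680.
Need d with 17·d ≡ 1 (mod 22680). Apply the extended Euclidean algorithm:
22680 = 1334*17 + 2
17 = 8*2 + 1
2 = 2*1 + 0
Back-substitute:
1 = 17 − 8·2
1 = −8·22680 + 10673·17
So 17·10673 ≡ 1 (mod 22680), hence d = 10673.

10673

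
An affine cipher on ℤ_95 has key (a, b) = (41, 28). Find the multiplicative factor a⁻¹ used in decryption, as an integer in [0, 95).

51

Extended Euclidean algorithm:
95 = 2·41 + 13
41 = 3·13 + 2
13 = 6·2 + 1
2 = 2·1 + 0
gcd = 1, so the inverse exists. Back-substitute:
1 = 13 − 6·2
1 = −6·41 + 19·13
1 = 19·95 − 44·41
Thus 41·(-44) ≡ 1 (mod 95); reducing, -44 mod 95 = 51.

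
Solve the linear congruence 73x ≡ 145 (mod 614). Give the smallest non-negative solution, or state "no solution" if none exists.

473

First find gcd(73, 614):
614 = 8×73 + 30
73 = 2×30 + 13
30 = 2×13 + 4
13 = 3×4 + 1
4 = 4×1 + 0
gcd = 1, so a unique solution mod 614 exists.
Back-substitute for the Bézout coefficients:
1 = 13 − 3·4
1 = −3·30 + 7·13
1 = 7·73 − 17·30
1 = −17·614 + 143·73
So 73·(143) ≡ 1 (mod 614), giving 73⁻¹ ≡ 143.
x ≡ 73⁻¹·145 ≡ 143·145 ≡ 473 (mod 614).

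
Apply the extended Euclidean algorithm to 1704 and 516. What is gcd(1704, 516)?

12

Repeated division:
1704 = 3·516 + 156
516 = 3·156 + 48
156 = 3·48 + 12
48 = 4·12 + 0
gcd(1704, 516) = 12.
Working backward:
12 = 156 − 3·48
12 = −3·516 + 10·156
12 = 10·1704 − 33·516
So 12 = (10)·1704 + (-33)·516.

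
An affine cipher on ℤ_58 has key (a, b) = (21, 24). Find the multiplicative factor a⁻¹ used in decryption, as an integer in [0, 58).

Extended Euclidean algorithm:
58 = 2*21 + 16
21 = 1*16 + 5
16 = 3*5 + 1
5 = 5*1 + 0
Since gcd(21, 58) = 1, back-substitute to write 1 as a combination:
1 = 16 − 3·5
1 = −3·21 + 4·16
1 = 4·58 − 11·21
Thus 21·(-11) ≡ 1 (mod 58); reducing, -11 mod 58 = 47.

47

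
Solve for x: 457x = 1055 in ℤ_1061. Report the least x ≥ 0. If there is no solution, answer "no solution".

First find gcd(457, 1061):
1061 = 2*457 + 147
457 = 3*147 + 16
147 = 9*16 + 3
16 = 5*3 + 1
3 = 3*1 + 0
gcd = 1, so a unique solution mod 1061 exists.
Back-substitute for the Bézout coefficients:
1 = 16 − 5·3
1 = −5·147 + 46·16
1 = 46·457 − 143·147
1 = −143·1061 + 332·457
So 457·(332) ≡ 1 (mod 1061), giving 457⁻¹ ≡ 332.
x ≡ 457⁻¹·1055 ≡ 332·1055 ≡ 130 (mod 1061).

130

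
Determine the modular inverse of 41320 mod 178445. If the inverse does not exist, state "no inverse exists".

no inverse exists

Compute gcd(41320, 178445):
178445 = 4·41320 + 13165
41320 = 3·13165 + 1825
13165 = 7·1825 + 390
1825 = 4·390 + 265
390 = 1·265 + 125
265 = 2·125 + 15
125 = 8·15 + 5
15 = 3·5 + 0
Since gcd = 5 > 1, 41320 is not a unit mod 178445.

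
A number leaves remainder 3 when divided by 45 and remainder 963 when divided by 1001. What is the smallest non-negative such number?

Write x = 3 + 45·k. Then 45·k ≡ 963 − 3 ≡ 960 (mod 1001).
Need 45⁻¹ mod 1001. Extended Euclid on (1001, 45):
1001 = 22×45 + 11
45 = 4×11 + 1
11 = 11×1 + 0
Back-substitute:
1 = 45 − 4·11
1 = −4·1001 + 89·45
45⁻¹ ≡ 89 (mod 1001), so k ≡ 89·960 ≡ 355 (mod 1001).
x = 3 + 45·355 = 15978.

15978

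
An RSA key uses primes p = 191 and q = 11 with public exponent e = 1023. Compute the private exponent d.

1887

φ(n) = (p−1)(q−1) = 190·10 = 1900.
Need d with 1023·d ≡ 1 (mod 1900). Apply the extended Euclidean algorithm:
1900 = 1·1023 + 877
1023 = 1·877 + 146
877 = 6·146 + 1
146 = 146·1 + 0
Back-substitute:
1 = 877 − 6·146
1 = −6·1023 + 7·877
1 = 7·1900 − 13·1023
So 1023·(-13) ≡ 1 (mod 1900), hence d ≡ -13 ≡ 1887 (mod 1900).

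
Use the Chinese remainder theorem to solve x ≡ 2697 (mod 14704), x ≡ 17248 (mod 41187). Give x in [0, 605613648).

Write x = 2697 + 14704·k. Then 14704·k ≡ 17248 − 2697 ≡ 14551 (mod 41187).
Need 14704⁻¹ mod 41187. Extended Euclid on (41187, 14704):
41187 = 2*14704 + 11779
14704 = 1*11779 + 2925
11779 = 4*2925 + 79
2925 = 37*79 + 2
79 = 39*2 + 1
2 = 2*1 + 0
Back-substitute:
1 = 79 − 39·2
1 = −39·2925 + 1444·79
1 = 1444·11779 − 5815·2925
1 = −5815·14704 + 7259·11779
1 = 7259·41187 − 20333·14704
14704⁻¹ ≡ 20854 (mod 41187), so k ≡ 20854·14551 ≡ 21925 (mod 41187).
x = 2697 + 14704·21925 = 322387897.

322387897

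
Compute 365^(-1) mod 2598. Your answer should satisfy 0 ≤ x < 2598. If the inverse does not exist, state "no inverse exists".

2477

Apply the Euclidean algorithm to 2598 and 365:
2598 = 7*365 + 43
365 = 8*43 + 21
43 = 2*21 + 1
21 = 21*1 + 0
gcd = 1, so the inverse exists. Back-substitute:
1 = 43 − 2·21
1 = −2·365 + 17·43
1 = 17·2598 − 121·365
So 365·(-121) ≡ 1 (mod 2598), and -121 ≡ 2477 (mod 2598).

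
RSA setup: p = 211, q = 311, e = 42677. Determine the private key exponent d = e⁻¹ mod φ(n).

φ(n) = (p−1)(q−1) = 210·310 = 65100.
Need d with 42677·d ≡ 1 (mod 65100). Apply the extended Euclidean algorithm:
65100 = 1·42677 + 22423
42677 = 1·22423 + 20254
22423 = 1·20254 + 2169
20254 = 9·2169 + 733
2169 = 2·733 + 703
733 = 1·703 + 30
703 = 23·30 + 13
30 = 2·13 + 4
13 = 3·4 + 1
4 = 4·1 + 0
Back-substitute:
1 = 13 − 3·4
1 = −3·30 + 7·13
1 = 7·703 − 164·30
1 = −164·733 + 171·703
1 = 171·2169 − 506·733
1 = −506·20254 + 4725·2169
1 = 4725·22423 − 5231·20254
1 = −5231·42677 + 9956·22423
1 = 9956·65100 − 15187·42677
So 42677·(-15187) ≡ 1 (mod 65100), hence d ≡ -15187 ≡ 49913 (mod 65100).

49913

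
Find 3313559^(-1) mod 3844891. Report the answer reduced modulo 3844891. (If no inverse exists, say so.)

3698710

Apply the Euclidean algorithm to 3844891 and 3313559:
3844891 = 1*3313559 + 531332
3313559 = 6*531332 + 125567
531332 = 4*125567 + 29064
125567 = 4*29064 + 9311
29064 = 3*9311 + 1131
9311 = 8*1131 + 263
1131 = 4*263 + 79
263 = 3*79 + 26
79 = 3*26 + 1
26 = 26*1 + 0
The gcd is 1. Working backward:
1 = 79 − 3·26
1 = −3·263 + 10·79
1 = 10·1131 − 43·263
1 = −43·9311 + 354·1131
1 = 354·29064 − 1105·9311
1 = −1105·125567 + 4774·29064
1 = 4774·531332 − 20201·125567
1 = −20201·3313559 + 125980·531332
1 = 125980·3844891 − 146181·3313559
Thus 3313559·(-146181) ≡ 1 (mod 3844891); reducing, -146181 mod 3844891 = 3698710.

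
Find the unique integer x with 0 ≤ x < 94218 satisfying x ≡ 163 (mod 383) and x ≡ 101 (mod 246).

Write x = 163 + 383·k. Then 383·k ≡ 101 − 163 ≡ 184 (mod 246).
Need 383⁻¹ mod 246. Extended Euclid on (246, 137):
246 = 1·137 + 109
137 = 1·109 + 28
109 = 3·28 + 25
28 = 1·25 + 3
25 = 8·3 + 1
3 = 3·1 + 0
Back-substitute:
1 = 25 − 8·3
1 = −8·28 + 9·25
1 = 9·109 − 35·28
1 = −35·137 + 44·109
1 = 44·246 − 79·137
383⁻¹ ≡ 167 (mod 246), so k ≡ 167·184 ≡ 224 (mod 246).
x = 163 + 383·224 = 85955.

85955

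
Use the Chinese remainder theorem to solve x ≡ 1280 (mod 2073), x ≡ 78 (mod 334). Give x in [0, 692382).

316376

Write x = 1280 + 2073·k. Then 2073·k ≡ 78 − 1280 ≡ 134 (mod 334).
Need 2073⁻¹ mod 334. Extended Euclid on (334, 69):
334 = 4·69 + 58
69 = 1·58 + 11
58 = 5·11 + 3
11 = 3·3 + 2
3 = 1·2 + 1
2 = 2·1 + 0
Back-substitute:
1 = 3 − 2
1 = −11 + 4·3
1 = 4·58 − 21·11
1 = −21·69 + 25·58
1 = 25·334 − 121·69
2073⁻¹ ≡ 213 (mod 334), so k ≡ 213·134 ≡ 152 (mod 334).
x = 1280 + 2073·152 = 316376.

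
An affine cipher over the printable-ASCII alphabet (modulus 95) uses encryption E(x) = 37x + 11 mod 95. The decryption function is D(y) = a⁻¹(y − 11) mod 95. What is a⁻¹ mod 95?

18

Extended Euclidean algorithm:
95 = 2×37 + 21
37 = 1×21 + 16
21 = 1×16 + 5
16 = 3×5 + 1
5 = 5×1 + 0
The gcd is 1. Working backward:
1 = 16 − 3·5
1 = −3·21 + 4·16
1 = 4·37 − 7·21
1 = −7·95 + 18·37
So 37·18 ≡ 1 (mod 95).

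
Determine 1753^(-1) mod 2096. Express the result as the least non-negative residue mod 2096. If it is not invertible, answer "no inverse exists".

2041

Run Euclid on (2096, 1753):
2096 = 1*1753 + 343
1753 = 5*343 + 38
343 = 9*38 + 1
38 = 38*1 + 0
The gcd is 1. Working backward:
1 = 343 − 9·38
1 = −9·1753 + 46·343
1 = 46·2096 − 55·1753
So 1753·(-55) ≡ 1 (mod 2096), and -55 ≡ 2041 (mod 2096).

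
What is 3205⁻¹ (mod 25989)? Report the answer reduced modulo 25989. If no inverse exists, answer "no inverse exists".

4468

Apply the Euclidean algorithm to 25989 and 3205:
25989 = 8×3205 + 349
3205 = 9×349 + 64
349 = 5×64 + 29
64 = 2×29 + 6
29 = 4×6 + 5
6 = 1×5 + 1
5 = 5×1 + 0
Since gcd(3205, 25989) = 1, back-substitute to write 1 as a combination:
1 = 6 − 5
1 = −29 + 5·6
1 = 5·64 − 11·29
1 = −11·349 + 60·64
1 = 60·3205 − 551·349
1 = −551·25989 + 4468·3205
So 3205·4468 ≡ 1 (mod 25989).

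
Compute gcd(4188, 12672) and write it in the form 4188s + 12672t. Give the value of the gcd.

12

Apply Euclid's algorithm to 12672 and 4188:
12672 = 3·4188 + 108
4188 = 38·108 + 84
108 = 1·84 + 24
84 = 3·24 + 12
24 = 2·12 + 0
gcd(4188, 12672) = 12.
Working backward:
12 = 84 − 3·24
12 = −3·108 + 4·84
12 = 4·4188 − 155·108
12 = −155·12672 + 469·4188
So 12 = (-155)·12672 + (469)·4188.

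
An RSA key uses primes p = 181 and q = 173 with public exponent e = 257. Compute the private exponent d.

29153

φ(n) = (p−1)(q−1) = 180·172 = 30960.
Need d with 257·d ≡ 1 (mod 30960). Apply the extended Euclidean algorithm:
30960 = 120*257 + 120
257 = 2*120 + 17
120 = 7*17 + 1
17 = 17*1 + 0
Back-substitute:
1 = 120 − 7·17
1 = −7·257 + 15·120
1 = 15·30960 − 1807·257
So 257·(-1807) ≡ 1 (mod 30960), hence d ≡ -1807 ≡ 29153 (mod 30960).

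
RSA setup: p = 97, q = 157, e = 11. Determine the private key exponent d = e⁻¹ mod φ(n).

2723

φ(n) = (p−1)(q−1) = 96·156 = 14976.
Need d with 11·d ≡ 1 (mod 14976). Apply the extended Euclidean algorithm:
14976 = 1361·11 + 5
11 = 2·5 + 1
5 = 5·1 + 0
Back-substitute:
1 = 11 − 2·5
1 = −2·14976 + 2723·11
So 11·2723 ≡ 1 (mod 14976), hence d = 2723.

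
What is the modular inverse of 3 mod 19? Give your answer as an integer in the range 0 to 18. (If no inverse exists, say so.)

13

Extended Euclidean algorithm:
19 = 6×3 + 1
3 = 3×1 + 0
The gcd is 1. Working backward:
1 = 19 − 6·3
So 3·(-6) ≡ 1 (mod 19), and -6 ≡ 13 (mod 19).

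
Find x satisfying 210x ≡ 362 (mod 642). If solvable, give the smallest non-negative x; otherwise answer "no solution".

no solution

gcd(210, 642):
642 = 3×210 + 12
210 = 17×12 + 6
12 = 2×6 + 0
gcd = 6, but 6 ∤ 362, so the congruence has no solution.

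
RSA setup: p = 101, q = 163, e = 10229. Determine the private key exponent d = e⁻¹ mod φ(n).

φ(n) = (p−1)(q−1) = 100·162 = 16200.
Need d with 10229·d ≡ 1 (mod 16200). Apply the extended Euclidean algorithm:
16200 = 1·10229 + 5971
10229 = 1·5971 + 4258
5971 = 1·4258 + 1713
4258 = 2·1713 + 832
1713 = 2·832 + 49
832 = 16·49 + 48
49 = 1·48 + 1
48 = 48·1 + 0
Back-substitute:
1 = 49 − 48
1 = −832 + 17·49
1 = 17·1713 − 35·832
1 = −35·4258 + 87·1713
1 = 87·5971 − 122·4258
1 = −122·10229 + 209·5971
1 = 209·16200 − 331·10229
So 10229·(-331) ≡ 1 (mod 16200), hence d ≡ -331 ≡ 15869 (mod 16200).

15869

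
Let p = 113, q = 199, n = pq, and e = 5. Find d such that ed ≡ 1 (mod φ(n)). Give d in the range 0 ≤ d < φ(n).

φ(n) = (p−1)(q−1) = 112·198 = 22176.
Need d with 5·d ≡ 1 (mod 22176). Apply the extended Euclidean algorithm:
22176 = 4435*5 + 1
5 = 5*1 + 0
Back-substitute:
1 = 22176 − 4435·5
So 5·(-4435) ≡ 1 (mod 22176), hence d ≡ -4435 ≡ 17741 (mod 22176).

17741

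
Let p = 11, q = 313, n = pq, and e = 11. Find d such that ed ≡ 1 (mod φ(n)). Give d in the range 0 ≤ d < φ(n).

φ(n) = (p−1)(q−1) = 10·312 = 3120.
Need d with 11·d ≡ 1 (mod 3120). Apply the extended Euclidean algorithm:
3120 = 283·11 + 7
11 = 1·7 + 4
7 = 1·4 + 3
4 = 1·3 + 1
3 = 3·1 + 0
Back-substitute:
1 = 4 − 3
1 = −7 + 2·4
1 = 2·11 − 3·7
1 = −3·3120 + 851·11
So 11·851 ≡ 1 (mod 3120), hence d = 851.

851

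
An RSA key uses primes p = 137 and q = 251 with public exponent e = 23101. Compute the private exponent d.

20901

φ(n) = (p−1)(q−1) = 136·250 = 34000.
Need d with 23101·d ≡ 1 (mod 34000). Apply the extended Euclidean algorithm:
34000 = 1*23101 + 10899
23101 = 2*10899 + 1303
10899 = 8*1303 + 475
1303 = 2*475 + 353
475 = 1*353 + 122
353 = 2*122 + 109
122 = 1*109 + 13
109 = 8*13 + 5
13 = 2*5 + 3
5 = 1*3 + 2
3 = 1*2 + 1
2 = 2*1 + 0
Back-substitute:
1 = 3 − 2
1 = −5 + 2·3
1 = 2·13 − 5·5
1 = −5·109 + 42·13
1 = 42·122 − 47·109
1 = −47·353 + 136·122
1 = 136·475 − 183·353
1 = −183·1303 + 502·475
1 = 502·10899 − 4199·1303
1 = −4199·23101 + 8900·10899
1 = 8900·34000 − 13099·23101
So 23101·(-13099) ≡ 1 (mod 34000), hence d ≡ -13099 ≡ 20901 (mod 34000).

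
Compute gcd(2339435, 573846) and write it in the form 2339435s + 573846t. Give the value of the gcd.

Apply Euclid's algorithm to 2339435 and 573846:
2339435 = 4*573846 + 44051
573846 = 13*44051 + 1183
44051 = 37*1183 + 280
1183 = 4*280 + 63
280 = 4*63 + 28
63 = 2*28 + 7
28 = 4*7 + 0
gcd(2339435, 573846) = 7.
Express as a combination:
7 = 63 − 2·28
7 = −2·280 + 9·63
7 = 9·1183 − 38·280
7 = −38·44051 + 1415·1183
7 = 1415·573846 − 18433·44051
7 = −18433·2339435 + 75147·573846
So 7 = (-18433)·2339435 + (75147)·573846.

7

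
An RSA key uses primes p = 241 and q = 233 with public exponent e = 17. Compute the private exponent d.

32753

φ(n) = (p−1)(q−1) = 240·232 = 55680.
Need d with 17·d ≡ 1 (mod 55680). Apply the extended Euclidean algorithm:
55680 = 3275×17 + 5
17 = 3×5 + 2
5 = 2×2 + 1
2 = 2×1 + 0
Back-substitute:
1 = 5 − 2·2
1 = −2·17 + 7·5
1 = 7·55680 − 22927·17
So 17·(-22927) ≡ 1 (mod 55680), hence d ≡ -22927 ≡ 32753 (mod 55680).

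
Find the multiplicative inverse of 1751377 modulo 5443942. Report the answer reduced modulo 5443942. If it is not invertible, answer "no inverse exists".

1065207

Run Euclid on (5443942, 1751377):
5443942 = 3×1751377 + 189811
1751377 = 9×189811 + 43078
189811 = 4×43078 + 17499
43078 = 2×17499 + 8080
17499 = 2×8080 + 1339
8080 = 6×1339 + 46
1339 = 29×46 + 5
46 = 9×5 + 1
5 = 5×1 + 0
The gcd is 1. Working backward:
1 = 46 − 9·5
1 = −9·1339 + 262·46
1 = 262·8080 − 1581·1339
1 = −1581·17499 + 3424·8080
1 = 3424·43078 − 8429·17499
1 = −8429·189811 + 37140·43078
1 = 37140·1751377 − 342689·189811
1 = −342689·5443942 + 1065207·1751377
So 1751377·1065207 ≡ 1 (mod 5443942).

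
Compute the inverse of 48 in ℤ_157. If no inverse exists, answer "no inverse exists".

gcd(157, 48) by repeated division:
157 = 3×48 + 13
48 = 3×13 + 9
13 = 1×9 + 4
9 = 2×4 + 1
4 = 4×1 + 0
Since gcd(48, 157) = 1, back-substitute to write 1 as a combination:
1 = 9 − 2·4
1 = −2·13 + 3·9
1 = 3·48 − 11·13
1 = −11·157 + 36·48
So 48·36 ≡ 1 (mod 157).

36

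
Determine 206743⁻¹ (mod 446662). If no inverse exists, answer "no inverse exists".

gcd(446662, 206743) by repeated division:
446662 = 2*206743 + 33176
206743 = 6*33176 + 7687
33176 = 4*7687 + 2428
7687 = 3*2428 + 403
2428 = 6*403 + 10
403 = 40*10 + 3
10 = 3*3 + 1
3 = 3*1 + 0
Since gcd(206743, 446662) = 1, back-substitute to write 1 as a combination:
1 = 10 − 3·3
1 = −3·403 + 121·10
1 = 121·2428 − 729·403
1 = −729·7687 + 2308·2428
1 = 2308·33176 − 9961·7687
1 = −9961·206743 + 62074·33176
1 = 62074·446662 − 134109·206743
Thus 206743·(-134109) ≡ 1 (mod 446662); reducing, -134109 mod 446662 = 312553.

312553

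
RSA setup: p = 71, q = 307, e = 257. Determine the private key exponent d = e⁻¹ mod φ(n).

19253

φ(n) = (p−1)(q−1) = 70·306 = 21420.
Need d with 257·d ≡ 1 (mod 21420). Apply the extended Euclidean algorithm:
21420 = 83·257 + 89
257 = 2·89 + 79
89 = 1·79 + 10
79 = 7·10 + 9
10 = 1·9 + 1
9 = 9·1 + 0
Back-substitute:
1 = 10 − 9
1 = −79 + 8·10
1 = 8·89 − 9·79
1 = −9·257 + 26·89
1 = 26·21420 − 2167·257
So 257·(-2167) ≡ 1 (mod 21420), hence d ≡ -2167 ≡ 19253 (mod 21420).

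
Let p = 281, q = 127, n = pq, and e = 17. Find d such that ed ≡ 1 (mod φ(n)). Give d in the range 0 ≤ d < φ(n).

φ(n) = (p−1)(q−1) = 280·126 = 35280.
Need d with 17·d ≡ 1 (mod 35280). Apply the extended Euclidean algorithm:
35280 = 2075*17 + 5
17 = 3*5 + 2
5 = 2*2 + 1
2 = 2*1 + 0
Back-substitute:
1 = 5 − 2·2
1 = −2·17 + 7·5
1 = 7·35280 − 14527·17
So 17·(-14527) ≡ 1 (mod 35280), hence d ≡ -14527 ≡ 20753 (mod 35280).

20753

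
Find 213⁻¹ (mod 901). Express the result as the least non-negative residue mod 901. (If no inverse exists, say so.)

Apply the Euclidean algorithm to 901 and 213:
901 = 4×213 + 49
213 = 4×49 + 17
49 = 2×17 + 15
17 = 1×15 + 2
15 = 7×2 + 1
2 = 2×1 + 0
gcd = 1, so the inverse exists. Back-substitute:
1 = 15 − 7·2
1 = −7·17 + 8·15
1 = 8·49 − 23·17
1 = −23·213 + 100·49
1 = 100·901 − 423·213
Thus 213·(-423) ≡ 1 (mod 901); reducing, -423 mod 901 = 478.

478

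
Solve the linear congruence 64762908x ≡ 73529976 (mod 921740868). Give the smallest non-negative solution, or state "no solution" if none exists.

First find gcd(64762908, 921740868):
921740868 = 14*64762908 + 15060156
64762908 = 4*15060156 + 4522284
15060156 = 3*4522284 + 1493304
4522284 = 3*1493304 + 42372
1493304 = 35*42372 + 10284
42372 = 4*10284 + 1236
10284 = 8*1236 + 396
1236 = 3*396 + 48
396 = 8*48 + 12
48 = 4*12 + 0
gcd = 12 and 12 | 73529976, so solutions exist. Divide through by 12: 5396909x ≡ 6127498 (mod 76811739).
Now find 5396909⁻¹ mod 76811739:
76811739 = 14·5396909 + 1255013
5396909 = 4·1255013 + 376857
1255013 = 3·376857 + 124442
376857 = 3·124442 + 3531
124442 = 35·3531 + 857
3531 = 4·857 + 103
857 = 8·103 + 33
103 = 3·33 + 4
33 = 8·4 + 1
4 = 4·1 + 0
Back-substitute:
1 = 33 − 8·4
1 = −8·103 + 25·33
1 = 25·857 − 208·103
1 = −208·3531 + 857·857
1 = 857·124442 − 30203·3531
1 = −30203·376857 + 91466·124442
1 = 91466·1255013 − 304601·376857
1 = −304601·5396909 + 1309870·1255013
1 = 1309870·76811739 − 18642781·5396909
So 5396909·(-18642781) ≡ 1 (mod 76811739), i.e. 5396909⁻¹ ≡ 58168958.
Then x ≡ 58168958·6127498 ≡ 46831472 (mod 76811739); the smallest non-negative solution is x = 46831472.

46831472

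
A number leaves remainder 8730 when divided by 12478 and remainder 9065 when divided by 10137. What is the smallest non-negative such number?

77222594

Write x = 8730 + 12478·k. Then 12478·k ≡ 9065 − 8730 ≡ 335 (mod 10137).
Need 12478⁻¹ mod 10137. Extended Euclid on (10137, 2341):
10137 = 4·2341 + 773
2341 = 3·773 + 22
773 = 35·22 + 3
22 = 7·3 + 1
3 = 3·1 + 0
Back-substitute:
1 = 22 − 7·3
1 = −7·773 + 246·22
1 = 246·2341 − 745·773
1 = −745·10137 + 3226·2341
12478⁻¹ ≡ 3226 (mod 10137), so k ≡ 3226·335 ≡ 6188 (mod 10137).
x = 8730 + 12478·6188 = 77222594.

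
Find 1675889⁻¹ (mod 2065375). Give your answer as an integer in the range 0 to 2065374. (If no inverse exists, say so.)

1450009

Run Euclid on (2065375, 1675889):
2065375 = 1*1675889 + 389486
1675889 = 4*389486 + 117945
389486 = 3*117945 + 35651
117945 = 3*35651 + 10992
35651 = 3*10992 + 2675
10992 = 4*2675 + 292
2675 = 9*292 + 47
292 = 6*47 + 10
47 = 4*10 + 7
10 = 1*7 + 3
7 = 2*3 + 1
3 = 3*1 + 0
The gcd is 1. Working backward:
1 = 7 − 2·3
1 = −2·10 + 3·7
1 = 3·47 − 14·10
1 = −14·292 + 87·47
1 = 87·2675 − 797·292
1 = −797·10992 + 3275·2675
1 = 3275·35651 − 10622·10992
1 = −10622·117945 + 35141·35651
1 = 35141·389486 − 116045·117945
1 = −116045·1675889 + 499321·389486
1 = 499321·2065375 − 615366·1675889
So 1675889·(-615366) ≡ 1 (mod 2065375), and -615366 ≡ 1450009 (mod 2065375).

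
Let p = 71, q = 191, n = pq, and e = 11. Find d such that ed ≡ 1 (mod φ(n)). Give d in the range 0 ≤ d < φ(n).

12091

φ(n) = (p−1)(q−1) = 70·190 = 13300.
Need d with 11·d ≡ 1 (mod 13300). Apply the extended Euclidean algorithm:
13300 = 1209·11 + 1
11 = 11·1 + 0
Back-substitute:
1 = 13300 − 1209·11
So 11·(-1209) ≡ 1 (mod 13300), hence d ≡ -1209 ≡ 12091 (mod 13300).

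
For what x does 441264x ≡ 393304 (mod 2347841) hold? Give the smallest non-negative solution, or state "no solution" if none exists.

First find gcd(441264, 2347841):
2347841 = 5·441264 + 141521
441264 = 3·141521 + 16701
141521 = 8·16701 + 7913
16701 = 2·7913 + 875
7913 = 9·875 + 38
875 = 23·38 + 1
38 = 38·1 + 0
gcd = 1, so a unique solution mod 2347841 exists.
Back-substitute for the Bézout coefficients:
1 = 875 − 23·38
1 = −23·7913 + 208·875
1 = 208·16701 − 439·7913
1 = −439·141521 + 3720·16701
1 = 3720·441264 − 11599·141521
1 = −11599·2347841 + 61715·441264
So 441264·(61715) ≡ 1 (mod 2347841), giving 441264⁻¹ ≡ 61715.
x ≡ 441264⁻¹·393304 ≡ 61715·393304 ≡ 776102 (mod 2347841).

776102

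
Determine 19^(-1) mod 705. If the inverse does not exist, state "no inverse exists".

Run Euclid on (705, 19):
705 = 37·19 + 2
19 = 9·2 + 1
2 = 2·1 + 0
gcd = 1, so the inverse exists. Back-substitute:
1 = 19 − 9·2
1 = −9·705 + 334·19
So 19·334 ≡ 1 (mod 705).

334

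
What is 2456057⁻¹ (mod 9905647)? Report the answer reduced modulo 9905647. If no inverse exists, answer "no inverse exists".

Extended Euclidean algorithm:
9905647 = 4·2456057 + 81419
2456057 = 30·81419 + 13487
81419 = 6·13487 + 497
13487 = 27·497 + 68
497 = 7·68 + 21
68 = 3·21 + 5
21 = 4·5 + 1
5 = 5·1 + 0
gcd = 1, so the inverse exists. Back-substitute:
1 = 21 − 4·5
1 = −4·68 + 13·21
1 = 13·497 − 95·68
1 = −95·13487 + 2578·497
1 = 2578·81419 − 15563·13487
1 = −15563·2456057 + 469468·81419
1 = 469468·9905647 − 1893435·2456057
So 2456057·(-1893435) ≡ 1 (mod 9905647), and -1893435 ≡ 8012212 (mod 9905647).

8012212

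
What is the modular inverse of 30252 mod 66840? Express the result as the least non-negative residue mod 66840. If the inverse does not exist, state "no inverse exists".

Euclidean algorithm on 66840, 30252:
66840 = 2·30252 + 6336
30252 = 4·6336 + 4908
6336 = 1·4908 + 1428
4908 = 3·1428 + 624
1428 = 2·624 + 180
624 = 3·180 + 84
180 = 2·84 + 12
84 = 7·12 + 0
gcd(30252, 66840) = 12 ≠ 1, so 30252 has no multiplicative inverse modulo 66840.

no inverse exists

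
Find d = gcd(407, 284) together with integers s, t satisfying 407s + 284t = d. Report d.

1

Repeated division:
407 = 1×284 + 123
284 = 2×123 + 38
123 = 3×38 + 9
38 = 4×9 + 2
9 = 4×2 + 1
2 = 2×1 + 0
gcd(407, 284) = 1.
Express as a combination:
1 = 9 − 4·2
1 = −4·38 + 17·9
1 = 17·123 − 55·38
1 = −55·284 + 127·123
1 = 127·407 − 182·284
So 1 = (127)·407 + (-182)·284.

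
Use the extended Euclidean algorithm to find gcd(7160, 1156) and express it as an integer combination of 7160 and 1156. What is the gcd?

Euclidean algorithm:
7160 = 6·1156 + 224
1156 = 5·224 + 36
224 = 6·36 + 8
36 = 4·8 + 4
8 = 2·4 + 0
gcd(7160, 1156) = 4.
Back-substituting:
4 = 36 − 4·8
4 = −4·224 + 25·36
4 = 25·1156 − 129·224
4 = −129·7160 + 799·1156
So 4 = (-129)·7160 + (799)·1156.

4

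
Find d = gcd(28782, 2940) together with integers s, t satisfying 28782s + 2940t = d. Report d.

Apply Euclid's algorithm to 28782 and 2940:
28782 = 9×2940 + 2322
2940 = 1×2322 + 618
2322 = 3×618 + 468
618 = 1×468 + 150
468 = 3×150 + 18
150 = 8×18 + 6
18 = 3×6 + 0
gcd(28782, 2940) = 6.
Back-substituting:
6 = 150 − 8·18
6 = −8·468 + 25·150
6 = 25·618 − 33·468
6 = −33·2322 + 124·618
6 = 124·2940 − 157·2322
6 = −157·28782 + 1537·2940
So 6 = (-157)·28782 + (1537)·2940.

6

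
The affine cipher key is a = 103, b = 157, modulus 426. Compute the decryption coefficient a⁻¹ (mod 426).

Run Euclid on (426, 103):
426 = 4×103 + 14
103 = 7×14 + 5
14 = 2×5 + 4
5 = 1×4 + 1
4 = 4×1 + 0
Since gcd(103, 426) = 1, back-substitute to write 1 as a combination:
1 = 5 − 4
1 = −14 + 3·5
1 = 3·103 − 22·14
1 = −22·426 + 91·103
So 103·91 ≡ 1 (mod 426).

91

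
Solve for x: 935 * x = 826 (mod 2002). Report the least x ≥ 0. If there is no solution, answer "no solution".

no solution

gcd(935, 2002):
2002 = 2*935 + 132
935 = 7*132 + 11
132 = 12*11 + 0
gcd = 11, but 11 ∤ 826, so the congruence has no solution.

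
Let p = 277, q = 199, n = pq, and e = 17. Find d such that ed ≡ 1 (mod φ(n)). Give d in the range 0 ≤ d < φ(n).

φ(n) = (p−1)(q−1) = 276·198 = 54648.
Need d with 17·d ≡ 1 (mod 54648). Apply the extended Euclidean algorithm:
54648 = 3214*17 + 10
17 = 1*10 + 7
10 = 1*7 + 3
7 = 2*3 + 1
3 = 3*1 + 0
Back-substitute:
1 = 7 − 2·3
1 = −2·10 + 3·7
1 = 3·17 − 5·10
1 = −5·54648 + 16073·17
So 17·16073 ≡ 1 (mod 54648), hence d = 16073.

16073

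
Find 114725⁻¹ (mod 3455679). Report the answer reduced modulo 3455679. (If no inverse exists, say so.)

Run Euclid on (3455679, 114725):
3455679 = 30*114725 + 13929
114725 = 8*13929 + 3293
13929 = 4*3293 + 757
3293 = 4*757 + 265
757 = 2*265 + 227
265 = 1*227 + 38
227 = 5*38 + 37
38 = 1*37 + 1
37 = 37*1 + 0
gcd = 1, so the inverse exists. Back-substitute:
1 = 38 − 37
1 = −227 + 6·38
1 = 6·265 − 7·227
1 = −7·757 + 20·265
1 = 20·3293 − 87·757
1 = −87·13929 + 368·3293
1 = 368·114725 − 3031·13929
1 = −3031·3455679 + 91298·114725
So 114725·91298 ≡ 1 (mod 3455679).

91298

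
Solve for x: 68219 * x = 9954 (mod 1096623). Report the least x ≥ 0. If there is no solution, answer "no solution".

First find gcd(68219, 1096623):
1096623 = 16×68219 + 5119
68219 = 13×5119 + 1672
5119 = 3×1672 + 103
1672 = 16×103 + 24
103 = 4×24 + 7
24 = 3×7 + 3
7 = 2×3 + 1
3 = 3×1 + 0
gcd = 1, so a unique solution mod 1096623 exists.
Back-substitute for the Bézout coefficients:
1 = 7 − 2·3
1 = −2·24 + 7·7
1 = 7·103 − 30·24
1 = −30·1672 + 487·103
1 = 487·5119 − 1491·1672
1 = −1491·68219 + 19870·5119
1 = 19870·1096623 − 319411·68219
So 68219·(-319411) ≡ 1 (mod 1096623), giving 68219⁻¹ ≡ 777212.
x ≡ 68219⁻¹·9954 ≡ 777212·9954 ≡ 789606 (mod 1096623).

789606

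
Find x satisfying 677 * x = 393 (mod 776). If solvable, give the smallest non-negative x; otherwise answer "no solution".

First find gcd(677, 776):
776 = 1×677 + 99
677 = 6×99 + 83
99 = 1×83 + 16
83 = 5×16 + 3
16 = 5×3 + 1
3 = 3×1 + 0
gcd = 1, so a unique solution mod 776 exists.
Back-substitute for the Bézout coefficients:
1 = 16 − 5·3
1 = −5·83 + 26·16
1 = 26·99 − 31·83
1 = −31·677 + 212·99
1 = 212·776 − 243·677
So 677·(-243) ≡ 1 (mod 776), giving 677⁻¹ ≡ 533.
x ≡ 677⁻¹·393 ≡ 533·393 ≡ 725 (mod 776).

725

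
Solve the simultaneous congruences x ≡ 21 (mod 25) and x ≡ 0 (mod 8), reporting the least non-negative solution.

96

Write x = 21 + 25·k. Then 25·k ≡ 0 − 21 ≡ 3 (mod 8).
Need 25⁻¹ mod 8. Extended Euclid on (8, 1):
8 = 8*1 + 0
25⁻¹ ≡ 1 (mod 8), so k ≡ 1·3 ≡ 3 (mod 8).
x = 21 + 25·3 = 96.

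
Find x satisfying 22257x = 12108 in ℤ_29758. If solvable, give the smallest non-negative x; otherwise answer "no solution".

First find gcd(22257, 29758):
29758 = 1·22257 + 7501
22257 = 2·7501 + 7255
7501 = 1·7255 + 246
7255 = 29·246 + 121
246 = 2·121 + 4
121 = 30·4 + 1
4 = 4·1 + 0
gcd = 1, so a unique solution mod 29758 exists.
Back-substitute for the Bézout coefficients:
1 = 121 − 30·4
1 = −30·246 + 61·121
1 = 61·7255 − 1799·246
1 = −1799·7501 + 1860·7255
1 = 1860·22257 − 5519·7501
1 = −5519·29758 + 7379·22257
So 22257·(7379) ≡ 1 (mod 29758), giving 22257⁻¹ ≡ 7379.
x ≡ 22257⁻¹·12108 ≡ 7379·12108 ≡ 11416 (mod 29758).

11416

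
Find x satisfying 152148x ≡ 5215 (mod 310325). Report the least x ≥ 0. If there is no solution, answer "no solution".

First find gcd(152148, 310325):
310325 = 2×152148 + 6029
152148 = 25×6029 + 1423
6029 = 4×1423 + 337
1423 = 4×337 + 75
337 = 4×75 + 37
75 = 2×37 + 1
37 = 37×1 + 0
gcd = 1, so a unique solution mod 310325 exists.
Back-substitute for the Bézout coefficients:
1 = 75 − 2·37
1 = −2·337 + 9·75
1 = 9·1423 − 38·337
1 = −38·6029 + 161·1423
1 = 161·152148 − 4063·6029
1 = −4063·310325 + 8287·152148
So 152148·(8287) ≡ 1 (mod 310325), giving 152148⁻¹ ≡ 8287.
x ≡ 152148⁻¹·5215 ≡ 8287·5215 ≡ 81530 (mod 310325).

81530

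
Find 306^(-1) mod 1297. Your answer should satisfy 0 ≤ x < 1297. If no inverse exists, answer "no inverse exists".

835

Apply the Euclidean algorithm to 1297 and 306:
1297 = 4*306 + 73
306 = 4*73 + 14
73 = 5*14 + 3
14 = 4*3 + 2
3 = 1*2 + 1
2 = 2*1 + 0
The gcd is 1. Working backward:
1 = 3 − 2
1 = −14 + 5·3
1 = 5·73 − 26·14
1 = −26·306 + 109·73
1 = 109·1297 − 462·306
So 306·(-462) ≡ 1 (mod 1297), and -462 ≡ 835 (mod 1297).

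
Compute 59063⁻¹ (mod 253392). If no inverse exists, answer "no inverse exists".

Extended Euclidean algorithm:
253392 = 4×59063 + 17140
59063 = 3×17140 + 7643
17140 = 2×7643 + 1854
7643 = 4×1854 + 227
1854 = 8×227 + 38
227 = 5×38 + 37
38 = 1×37 + 1
37 = 37×1 + 0
gcd = 1, so the inverse exists. Back-substitute:
1 = 38 − 37
1 = −227 + 6·38
1 = 6·1854 − 49·227
1 = −49·7643 + 202·1854
1 = 202·17140 − 453·7643
1 = −453·59063 + 1561·17140
1 = 1561·253392 − 6697·59063
Hence 59063⁻¹ ≡ -6697 ≡ 246695 (mod 253392).

246695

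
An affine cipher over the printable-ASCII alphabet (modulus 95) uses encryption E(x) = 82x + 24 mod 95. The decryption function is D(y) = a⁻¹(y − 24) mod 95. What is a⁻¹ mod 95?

73

Extended Euclidean algorithm:
95 = 1*82 + 13
82 = 6*13 + 4
13 = 3*4 + 1
4 = 4*1 + 0
gcd = 1, so the inverse exists. Back-substitute:
1 = 13 − 3·4
1 = −3·82 + 19·13
1 = 19·95 − 22·82
Thus 82·(-22) ≡ 1 (mod 95); reducing, -22 mod 95 = 73.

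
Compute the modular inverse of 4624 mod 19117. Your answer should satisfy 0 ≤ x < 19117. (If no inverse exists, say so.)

Extended Euclidean algorithm:
19117 = 4×4624 + 621
4624 = 7×621 + 277
621 = 2×277 + 67
277 = 4×67 + 9
67 = 7×9 + 4
9 = 2×4 + 1
4 = 4×1 + 0
Since gcd(4624, 19117) = 1, back-substitute to write 1 as a combination:
1 = 9 − 2·4
1 = −2·67 + 15·9
1 = 15·277 − 62·67
1 = −62·621 + 139·277
1 = 139·4624 − 1035·621
1 = −1035·19117 + 4279·4624
So 4624·4279 ≡ 1 (mod 19117).

4279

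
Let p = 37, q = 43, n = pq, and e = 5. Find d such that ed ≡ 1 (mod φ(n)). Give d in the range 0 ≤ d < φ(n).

605

φ(n) = (p−1)(q−1) = 36·42 = 1512.
Need d with 5·d ≡ 1 (mod 1512). Apply the extended Euclidean algorithm:
1512 = 302·5 + 2
5 = 2·2 + 1
2 = 2·1 + 0
Back-substitute:
1 = 5 − 2·2
1 = −2·1512 + 605·5
So 5·605 ≡ 1 (mod 1512), hence d = 605.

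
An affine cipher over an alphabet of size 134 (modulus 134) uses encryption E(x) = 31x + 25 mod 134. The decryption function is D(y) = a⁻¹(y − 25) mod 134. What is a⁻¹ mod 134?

13

Run Euclid on (134, 31):
134 = 4·31 + 10
31 = 3·10 + 1
10 = 10·1 + 0
The gcd is 1. Working backward:
1 = 31 − 3·10
1 = −3·134 + 13·31
So 31·13 ≡ 1 (mod 134).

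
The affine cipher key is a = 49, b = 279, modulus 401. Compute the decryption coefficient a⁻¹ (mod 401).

gcd(401, 49) by repeated division:
401 = 8*49 + 9
49 = 5*9 + 4
9 = 2*4 + 1
4 = 4*1 + 0
The gcd is 1. Working backward:
1 = 9 − 2·4
1 = −2·49 + 11·9
1 = 11·401 − 90·49
So 49·(-90) ≡ 1 (mod 401), and -90 ≡ 311 (mod 401).

311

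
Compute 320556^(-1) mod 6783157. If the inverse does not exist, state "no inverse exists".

Extended Euclidean algorithm:
6783157 = 21*320556 + 51481
320556 = 6*51481 + 11670
51481 = 4*11670 + 4801
11670 = 2*4801 + 2068
4801 = 2*2068 + 665
2068 = 3*665 + 73
665 = 9*73 + 8
73 = 9*8 + 1
8 = 8*1 + 0
The gcd is 1. Working backward:
1 = 73 − 9·8
1 = −9·665 + 82·73
1 = 82·2068 − 255·665
1 = −255·4801 + 592·2068
1 = 592·11670 − 1439·4801
1 = −1439·51481 + 6348·11670
1 = 6348·320556 − 39527·51481
1 = −39527·6783157 + 836415·320556
So 320556·836415 ≡ 1 (mod 6783157).

836415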